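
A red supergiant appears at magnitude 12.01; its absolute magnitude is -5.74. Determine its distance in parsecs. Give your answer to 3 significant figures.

d ≈ 35500 pc

Distance modulus: m − M = 12.01 − (-5.74) = 17.750
m − M = 5 log₁₀ d − 5
log₁₀ d = (m − M)/5 + 1 = 4.5500
d = 10^4.5500 = 35480 pc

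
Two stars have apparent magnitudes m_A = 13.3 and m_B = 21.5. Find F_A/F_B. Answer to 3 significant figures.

F_A/F_B ≈ 1910

Magnitude difference = -8.2
Flux ratio = 10^(−0.4 Δm) = 10^(−0.4 × -8.2) = 10^3.280 = 1905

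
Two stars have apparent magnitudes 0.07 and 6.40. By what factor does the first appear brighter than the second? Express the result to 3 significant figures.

340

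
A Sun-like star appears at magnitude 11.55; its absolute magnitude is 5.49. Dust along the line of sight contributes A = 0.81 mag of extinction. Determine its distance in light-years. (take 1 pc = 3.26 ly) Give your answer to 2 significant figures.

d ≈ 370 ly

m − M = 5 log₁₀(d/10 pc) + A  ⇒  11.55 − (5.49) − 0.81 = 5 log₁₀(d/10)
5.250 = 5 log₁₀(d/10)
log₁₀ d = (m − M − A)/5 + 1 = 2.0500
d = 10^2.0500 = 112.2 pc
= 365.8 ly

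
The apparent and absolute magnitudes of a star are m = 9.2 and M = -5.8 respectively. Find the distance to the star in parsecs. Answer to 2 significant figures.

d ≈ 10000 pc

Distance modulus: m − M = 9.2 − (-5.8) = 15.000
m − M = 5 log₁₀ d − 5
log₁₀ d = (m − M)/5 + 1 = 4.0000
d = 10^4.0000 = 10000 pc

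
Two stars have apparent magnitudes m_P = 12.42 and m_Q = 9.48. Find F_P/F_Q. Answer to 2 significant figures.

Δm = 12.42 − (9.48) = 2.94
Flux ratio = 10^(−0.4 Δm) = 10^(−0.4 × 2.94) = 10^-1.176 = 0.06668

F_P/F_Q ≈ 0.067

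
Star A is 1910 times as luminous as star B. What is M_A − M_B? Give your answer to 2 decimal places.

M_A − M_B ≈ -8.20

Pogson: ΔM = −2.5 log₁₀(ratio) = −2.5 log₁₀(1910) = −2.5 × 3.2810 = -8.203
Star A is brighter, so it has the smaller magnitude: the difference is negative.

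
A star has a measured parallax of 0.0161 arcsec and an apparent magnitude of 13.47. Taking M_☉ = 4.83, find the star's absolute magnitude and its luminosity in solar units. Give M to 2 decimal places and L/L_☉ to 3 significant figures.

d = 1/p = 1/0.0161″ = 62.11 pc
M = m − 5 log₁₀ d + 5 = 13.47 − 5·1.7932 + 5 = 9.504
M − M_☉ = 9.504 − 4.83 = 4.674
L/L_☉ = 10^(−0.4 × 4.674) = 0.01350

M ≈ 9.50; L/L_☉ ≈ 0.0135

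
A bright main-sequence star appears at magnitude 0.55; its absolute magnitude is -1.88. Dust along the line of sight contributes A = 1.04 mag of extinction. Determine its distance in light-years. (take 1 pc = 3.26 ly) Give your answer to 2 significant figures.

m − M = 5 log₁₀(d/10 pc) + A  ⇒  0.55 − (-1.88) − 1.04 = 5 log₁₀(d/10)
1.390 = 5 log₁₀(d/10)
log₁₀ d = (m − M − A)/5 + 1 = 1.2780
d = 10^1.2780 = 18.97 pc
= 61.83 ly

d ≈ 62 ly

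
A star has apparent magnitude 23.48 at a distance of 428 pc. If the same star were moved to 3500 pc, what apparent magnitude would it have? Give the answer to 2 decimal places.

m ≈ 28.04

Flux ∝ 1/d², so Δm = 5 log₁₀(d₂/d₁) = 5 log₁₀(3500/428) = 4.563
m₂ = m₁ + Δm = 23.48 + (4.563) = 28.043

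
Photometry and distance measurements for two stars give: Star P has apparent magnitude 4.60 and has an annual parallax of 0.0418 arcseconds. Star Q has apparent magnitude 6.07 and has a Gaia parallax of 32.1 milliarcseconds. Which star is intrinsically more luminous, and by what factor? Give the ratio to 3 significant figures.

Star P is more luminous, by a factor of 2.28.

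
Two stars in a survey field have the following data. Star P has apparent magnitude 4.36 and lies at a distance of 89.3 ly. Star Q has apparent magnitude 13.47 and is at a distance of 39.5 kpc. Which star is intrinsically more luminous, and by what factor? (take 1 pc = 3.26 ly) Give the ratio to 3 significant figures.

Star P: d = 89.3 ly / 3.26 = 27.39 pc
Star P: M = m − 5 log₁₀ d + 5 = 4.36 − 5·1.4376 + 5 = 2.172
Star Q: d = 39.5 kpc = 39500 pc
Star Q: M = m − 5 log₁₀ d + 5 = 13.47 − 5·4.5966 + 5 = -4.513
ΔM = M_P − M_Q = 2.172 − (-4.513) = 6.685; smaller M is more luminous → Star Q.
L ratio = 10^(0.4 |ΔM|) = 10^2.674 = 472.0

Star Q is more luminous, by a factor of 472.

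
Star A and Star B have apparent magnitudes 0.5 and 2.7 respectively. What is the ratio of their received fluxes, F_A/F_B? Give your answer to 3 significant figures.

Magnitude difference = -2.2
Flux ratio = 10^(−0.4 Δm) = 10^(−0.4 × -2.2) = 10^0.880 = 7.586

F_A/F_B ≈ 7.59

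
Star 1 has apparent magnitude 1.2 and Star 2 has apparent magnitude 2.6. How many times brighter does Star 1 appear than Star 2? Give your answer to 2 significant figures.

3.6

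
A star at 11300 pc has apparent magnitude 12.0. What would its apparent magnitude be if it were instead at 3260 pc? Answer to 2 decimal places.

Flux ∝ 1/d², so Δm = 5 log₁₀(d₂/d₁) = 5 log₁₀(3260/11300) = -2.699
m₂ = m₁ + Δm = 12.0 + (-2.699) = 9.301

m ≈ 9.30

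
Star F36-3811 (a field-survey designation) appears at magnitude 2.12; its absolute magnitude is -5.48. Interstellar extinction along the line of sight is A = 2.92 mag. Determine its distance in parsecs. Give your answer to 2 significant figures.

d ≈ 86 pc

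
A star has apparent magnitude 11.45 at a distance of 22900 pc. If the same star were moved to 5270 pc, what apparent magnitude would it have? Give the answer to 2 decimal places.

m ≈ 8.26

Flux ∝ 1/d², so Δm = 5 log₁₀(d₂/d₁) = 5 log₁₀(5270/22900) = -3.190
m₂ = m₁ + Δm = 11.45 + (-3.190) = 8.260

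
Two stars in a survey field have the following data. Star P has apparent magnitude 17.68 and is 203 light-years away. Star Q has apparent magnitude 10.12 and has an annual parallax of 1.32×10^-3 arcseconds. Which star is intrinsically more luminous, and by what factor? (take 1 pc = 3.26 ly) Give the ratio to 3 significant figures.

Star P: d = 203 ly / 3.26 = 62.27 pc
Star P: M = m − 5 log₁₀ d + 5 = 17.68 − 5·1.7943 + 5 = 13.709
Star Q: d = 1/p = 1/1.32×10^-3″ = 757.6 pc
Star Q: M = m − 5 log₁₀ d + 5 = 10.12 − 5·2.8794 + 5 = 0.723
ΔM = M_P − M_Q = 13.709 − (0.723) = 12.986; smaller M is more luminous → Star Q.
L ratio = 10^(0.4 |ΔM|) = 10^5.194 = 156400

Star Q is more luminous, by a factor of 156000.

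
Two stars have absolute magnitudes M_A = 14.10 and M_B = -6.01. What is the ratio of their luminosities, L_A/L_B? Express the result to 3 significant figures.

ΔM = M_A − M_B = 20.11
L_A/L_B = 10^(−0.4 ΔM) = 10^-8.044 = 9.036×10^-9

L_A/L_B ≈ 9.04×10^-9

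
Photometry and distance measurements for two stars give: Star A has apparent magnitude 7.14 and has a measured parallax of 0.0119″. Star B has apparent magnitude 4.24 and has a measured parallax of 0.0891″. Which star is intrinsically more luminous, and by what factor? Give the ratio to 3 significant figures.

Star A is more luminous, by a factor of 3.88.

Star A: d = 1/p = 1/0.0119″ = 84.03 pc
Star A: M = m − 5 log₁₀ d + 5 = 7.14 − 5·1.9245 + 5 = 2.518
Star B: d = 1/p = 1/0.0891″ = 11.22 pc
Star B: M = m − 5 log₁₀ d + 5 = 4.24 − 5·1.0501 + 5 = 3.989
ΔM = M_A − M_B = 2.518 − (3.989) = -1.472; smaller M is more luminous → Star A.
L ratio = 10^(0.4 |ΔM|) = 10^0.589 = 3.878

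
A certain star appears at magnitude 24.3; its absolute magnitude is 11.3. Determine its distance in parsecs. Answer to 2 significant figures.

d ≈ 4000 pc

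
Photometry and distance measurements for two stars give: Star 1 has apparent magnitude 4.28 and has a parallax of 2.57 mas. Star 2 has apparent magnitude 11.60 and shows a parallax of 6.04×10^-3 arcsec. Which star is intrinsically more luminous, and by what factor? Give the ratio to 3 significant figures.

Star 1: p = 2.57 mas = 2.57×10^-3″ → d = 1/p = 389.1 pc
Star 1: M = m − 5 log₁₀ d + 5 = 4.28 − 5·2.5901 + 5 = -3.670
Star 2: d = 1/p = 1/6.04×10^-3″ = 165.6 pc
Star 2: M = m − 5 log₁₀ d + 5 = 11.60 − 5·2.2190 + 5 = 5.505
ΔM = M_1 − M_2 = -3.670 − (5.505) = -9.176; smaller M is more luminous → Star 1.
L ratio = 10^(0.4 |ΔM|) = 10^3.670 = 4680

Star 1 is more luminous, by a factor of 4680.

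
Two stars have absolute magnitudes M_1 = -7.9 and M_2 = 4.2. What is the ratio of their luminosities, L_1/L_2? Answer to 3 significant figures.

ΔM = M_1 − M_2 = -12.1
L_1/L_2 = 10^(−0.4 ΔM) = 10^4.840 = 69180

L_1/L_2 ≈ 69200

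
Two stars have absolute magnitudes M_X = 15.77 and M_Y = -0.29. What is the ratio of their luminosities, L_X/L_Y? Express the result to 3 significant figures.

ΔM = M_X − M_Y = 16.06
L_X/L_Y = 10^(−0.4 ΔM) = 10^-6.424 = 3.767×10^-7

L_X/L_Y ≈ 3.77×10^-7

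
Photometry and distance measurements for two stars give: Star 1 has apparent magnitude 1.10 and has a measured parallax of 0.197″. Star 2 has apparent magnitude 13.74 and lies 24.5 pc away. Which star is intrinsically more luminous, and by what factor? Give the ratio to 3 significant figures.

Star 1 is more luminous, by a factor of 4880.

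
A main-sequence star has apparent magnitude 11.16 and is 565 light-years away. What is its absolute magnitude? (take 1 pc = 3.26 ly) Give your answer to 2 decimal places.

d = 565 ly / 3.26 = 173.3 pc
5 log₁₀(d/10 pc) = 5 log₁₀(173.3) − 5 = 6.194
M = m − 5 log₁₀(d/10) = 11.16 − 6.194 = 4.966

M ≈ 4.97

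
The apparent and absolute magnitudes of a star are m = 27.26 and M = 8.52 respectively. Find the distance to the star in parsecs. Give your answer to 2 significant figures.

d ≈ 56000 pc

μ = m − M = 18.740
m − M = 5 log₁₀ d − 5
log₁₀ d = (m − M)/5 + 1 = 4.7480
d = 10^4.7480 = 55980 pc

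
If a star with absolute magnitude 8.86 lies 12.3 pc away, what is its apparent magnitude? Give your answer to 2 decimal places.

m = M + 5 log₁₀ d − 5 = 8.86 + 5·1.0899 − 5 = 9.310

m ≈ 9.31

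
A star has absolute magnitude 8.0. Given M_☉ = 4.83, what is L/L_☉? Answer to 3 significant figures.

L/L_☉ ≈ 0.0540

M − M_☉ = 8.0 − 4.83 = 3.170
L/L_☉ = 10^(−0.4 (M − M_☉)) = 10^-1.268 = 0.05395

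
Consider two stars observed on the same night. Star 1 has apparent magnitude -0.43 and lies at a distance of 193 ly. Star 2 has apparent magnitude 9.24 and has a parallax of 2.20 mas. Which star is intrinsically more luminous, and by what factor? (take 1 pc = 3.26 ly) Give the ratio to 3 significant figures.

Star 1: d = 193 ly / 3.26 = 59.20 pc
Star 1: M = m − 5 log₁₀ d + 5 = -0.43 − 5·1.7723 + 5 = -4.292
Star 2: p = 2.20 mas = 2.20×10^-3″ → d = 1/p = 454.5 pc
Star 2: M = m − 5 log₁₀ d + 5 = 9.24 − 5·2.6576 + 5 = 0.952
ΔM = M_1 − M_2 = -4.292 − (0.952) = -5.244; smaller M is more luminous → Star 1.
L ratio = 10^(0.4 |ΔM|) = 10^2.098 = 125.2

Star 1 is more luminous, by a factor of 125.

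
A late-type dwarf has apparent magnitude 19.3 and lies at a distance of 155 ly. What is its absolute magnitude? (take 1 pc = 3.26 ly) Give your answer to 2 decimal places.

d = 155 ly / 3.26 = 47.55 pc
5 log₁₀(d/10 pc) = 5 log₁₀(47.55) − 5 = 3.386
M = m − 5 log₁₀(d/10) = 19.3 − 3.386 = 15.914

M ≈ 15.91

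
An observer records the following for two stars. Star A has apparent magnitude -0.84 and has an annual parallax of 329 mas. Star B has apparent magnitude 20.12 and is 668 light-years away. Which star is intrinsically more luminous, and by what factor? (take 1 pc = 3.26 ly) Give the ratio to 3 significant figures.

Star A: p = 329 mas = 0.329″ → d = 1/p = 3.040 pc
Star A: M = m − 5 log₁₀ d + 5 = -0.84 − 5·0.4828 + 5 = 1.746
Star B: d = 668 ly / 3.26 = 204.9 pc
Star B: M = m − 5 log₁₀ d + 5 = 20.12 − 5·2.3116 + 5 = 13.562
ΔM = M_A − M_B = 1.746 − (13.562) = -11.816; smaller M is more luminous → Star A.
L ratio = 10^(0.4 |ΔM|) = 10^4.726 = 53270

Star A is more luminous, by a factor of 53300.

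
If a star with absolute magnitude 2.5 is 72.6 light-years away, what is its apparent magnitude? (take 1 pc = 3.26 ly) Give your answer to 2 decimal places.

m ≈ 4.24

d = 72.6 ly / 3.26 = 22.27 pc
m = M + 5 log₁₀ d − 5 = 2.5 + 5·1.3477 − 5 = 4.239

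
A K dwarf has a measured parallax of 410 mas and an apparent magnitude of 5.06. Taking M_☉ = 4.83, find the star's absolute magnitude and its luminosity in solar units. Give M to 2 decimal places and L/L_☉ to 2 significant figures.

M ≈ 8.12; L/L_☉ ≈ 0.048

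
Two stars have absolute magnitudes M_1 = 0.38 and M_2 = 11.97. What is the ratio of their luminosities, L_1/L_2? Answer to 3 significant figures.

ΔM = M_1 − M_2 = -11.59
L_1/L_2 = 10^(−0.4 ΔM) = 10^4.636 = 43250

L_1/L_2 ≈ 43300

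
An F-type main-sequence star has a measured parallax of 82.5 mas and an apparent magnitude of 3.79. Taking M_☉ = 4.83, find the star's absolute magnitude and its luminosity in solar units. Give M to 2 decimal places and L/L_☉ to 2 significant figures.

d = 1/p = 1000/82.5 mas = 12.12 pc
M = m − 5 log₁₀ d + 5 = 3.79 − 5·1.0835 + 5 = 3.372
M − M_☉ = 3.372 − 4.83 = -1.458
L/L_☉ = 10^(−0.4 × -1.458) = 3.829

M ≈ 3.37; L/L_☉ ≈ 3.8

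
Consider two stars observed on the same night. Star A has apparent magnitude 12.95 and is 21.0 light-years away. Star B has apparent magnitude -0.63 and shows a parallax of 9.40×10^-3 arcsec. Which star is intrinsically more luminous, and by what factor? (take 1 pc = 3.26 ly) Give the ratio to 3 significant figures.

Star B is more luminous, by a factor of 7.37×10^7.

Star A: d = 21.0 ly / 3.26 = 6.442 pc
Star A: M = m − 5 log₁₀ d + 5 = 12.95 − 5·0.8090 + 5 = 13.905
Star B: d = 1/p = 1/9.40×10^-3″ = 106.4 pc
Star B: M = m − 5 log₁₀ d + 5 = -0.63 − 5·2.0269 + 5 = -5.764
ΔM = M_A − M_B = 13.905 − (-5.764) = 19.669; smaller M is more luminous → Star B.
L ratio = 10^(0.4 |ΔM|) = 10^7.868 = 7.375×10^7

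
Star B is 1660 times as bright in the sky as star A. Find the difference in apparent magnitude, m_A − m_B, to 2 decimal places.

Pogson: Δm = −2.5 log₁₀(ratio) = −2.5 log₁₀(1660) = −2.5 × 3.2201 = -8.050
Star B is brighter so has the smaller magnitude: m_A − m_B is positive.

m_A − m_B ≈ 8.05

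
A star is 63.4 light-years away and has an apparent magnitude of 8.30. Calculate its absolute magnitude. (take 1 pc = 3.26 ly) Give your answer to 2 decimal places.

M ≈ 6.86

d = 63.4 ly / 3.26 = 19.45 pc
5 log₁₀(d/10 pc) = 5 log₁₀(19.45) − 5 = 1.444
M = m − 5 log₁₀(d/10) = 8.30 − 1.444 = 6.856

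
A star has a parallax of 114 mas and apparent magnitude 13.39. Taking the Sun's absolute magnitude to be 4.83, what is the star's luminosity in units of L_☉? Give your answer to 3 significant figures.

d = 1/p = 1000/114 mas = 8.772 pc
M = m − 5 log₁₀ d + 5 = 13.39 − 5·0.9431 + 5 = 13.675
M − M_☉ = 13.675 − 4.83 = 8.845
L/L_☉ = 10^(−0.4 × 8.845) = 2.899×10^-4

L/L_☉ ≈ 2.90×10^-4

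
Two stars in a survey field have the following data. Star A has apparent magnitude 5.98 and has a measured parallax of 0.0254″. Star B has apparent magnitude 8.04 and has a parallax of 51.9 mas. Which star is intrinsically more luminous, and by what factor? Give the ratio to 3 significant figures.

Star A is more luminous, by a factor of 27.8.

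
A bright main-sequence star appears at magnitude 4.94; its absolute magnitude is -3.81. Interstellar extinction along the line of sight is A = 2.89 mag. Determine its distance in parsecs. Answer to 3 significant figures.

d ≈ 149 pc

m − M = 5 log₁₀(d/10 pc) + A  ⇒  4.94 − (-3.81) − 2.89 = 5 log₁₀(d/10)
5.860 = 5 log₁₀(d/10)
log₁₀ d = (m − M − A)/5 + 1 = 2.1720
d = 10^2.1720 = 148.6 pc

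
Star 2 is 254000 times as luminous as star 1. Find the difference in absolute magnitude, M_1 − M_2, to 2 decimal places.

Pogson: ΔM = −2.5 log₁₀(ratio) = −2.5 log₁₀(254000) = −2.5 × 5.4048 = -13.512
Star 2 is brighter so has the smaller magnitude: M_1 − M_2 is positive.

M_1 − M_2 ≈ 13.51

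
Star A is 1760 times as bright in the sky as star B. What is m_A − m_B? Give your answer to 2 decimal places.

Pogson: Δm = −2.5 log₁₀(ratio) = −2.5 log₁₀(1760) = −2.5 × 3.2455 = -8.114
Star A is brighter, so it has the smaller magnitude: the difference is negative.

m_A − m_B ≈ -8.11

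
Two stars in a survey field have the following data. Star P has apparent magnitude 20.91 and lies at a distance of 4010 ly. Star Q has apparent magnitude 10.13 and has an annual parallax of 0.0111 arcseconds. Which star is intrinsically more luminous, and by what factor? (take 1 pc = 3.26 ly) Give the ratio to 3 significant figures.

Star Q is more luminous, by a factor of 110.

Star P: d = 4010 ly / 3.26 = 1230 pc
Star P: M = m − 5 log₁₀ d + 5 = 20.91 − 5·3.0899 + 5 = 10.460
Star Q: d = 1/p = 1/0.0111″ = 90.09 pc
Star Q: M = m − 5 log₁₀ d + 5 = 10.13 − 5·1.9547 + 5 = 5.357
ΔM = M_P − M_Q = 10.460 − (5.357) = 5.104; smaller M is more luminous → Star Q.
L ratio = 10^(0.4 |ΔM|) = 10^2.042 = 110.0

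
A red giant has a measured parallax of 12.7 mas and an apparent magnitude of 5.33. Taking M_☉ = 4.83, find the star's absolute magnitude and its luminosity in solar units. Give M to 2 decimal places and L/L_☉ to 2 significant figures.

M ≈ 0.85; L/L_☉ ≈ 39

d = 1/p = 1000/12.7 mas = 78.74 pc
M = m − 5 log₁₀ d + 5 = 5.33 − 5·1.8962 + 5 = 0.849
M − M_☉ = 0.849 − 4.83 = -3.981
L/L_☉ = 10^(−0.4 × -3.981) = 39.12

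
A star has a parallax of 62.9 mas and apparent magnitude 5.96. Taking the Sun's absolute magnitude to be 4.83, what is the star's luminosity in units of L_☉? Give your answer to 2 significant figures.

L/L_☉ ≈ 0.89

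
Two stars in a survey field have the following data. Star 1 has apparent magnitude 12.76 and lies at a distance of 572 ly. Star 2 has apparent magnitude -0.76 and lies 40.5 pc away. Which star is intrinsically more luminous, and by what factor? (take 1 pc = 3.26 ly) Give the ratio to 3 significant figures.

Star 2 is more luminous, by a factor of 13600.

Star 1: d = 572 ly / 3.26 = 175.5 pc
Star 1: M = m − 5 log₁₀ d + 5 = 12.76 − 5·2.2442 + 5 = 6.539
Star 2: M = m − 5 log₁₀ d + 5 = -0.76 − 5·1.6075 + 5 = -3.797
ΔM = M_1 − M_2 = 6.539 − (-3.797) = 10.336; smaller M is more luminous → Star 2.
L ratio = 10^(0.4 |ΔM|) = 10^4.135 = 13630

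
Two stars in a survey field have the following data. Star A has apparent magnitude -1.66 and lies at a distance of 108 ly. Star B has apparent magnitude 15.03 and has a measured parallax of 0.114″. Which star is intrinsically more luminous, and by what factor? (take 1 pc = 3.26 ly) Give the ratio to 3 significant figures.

Star A: d = 108 ly / 3.26 = 33.13 pc
Star A: M = m − 5 log₁₀ d + 5 = -1.66 − 5·1.5202 + 5 = -4.261
Star B: d = 1/p = 1/0.114″ = 8.772 pc
Star B: M = m − 5 log₁₀ d + 5 = 15.03 − 5·0.9431 + 5 = 15.315
ΔM = M_A − M_B = -4.261 − (15.315) = -19.576; smaller M is more luminous → Star A.
L ratio = 10^(0.4 |ΔM|) = 10^7.830 = 6.764×10^7

Star A is more luminous, by a factor of 6.76×10^7.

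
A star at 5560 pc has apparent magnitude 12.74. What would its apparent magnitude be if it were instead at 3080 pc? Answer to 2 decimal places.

Flux ∝ 1/d², so Δm = 5 log₁₀(d₂/d₁) = 5 log₁₀(3080/5560) = -1.283
m₂ = m₁ + Δm = 12.74 + (-1.283) = 11.457

m ≈ 11.46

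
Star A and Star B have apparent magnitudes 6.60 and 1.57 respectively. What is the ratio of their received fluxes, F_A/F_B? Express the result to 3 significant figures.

Δm = 6.60 − (1.57) = 5.03
Flux ratio = 10^(−0.4 Δm) = 10^(−0.4 × 5.03) = 10^-2.012 = 9.727×10^-3

F_A/F_B ≈ 9.73×10^-3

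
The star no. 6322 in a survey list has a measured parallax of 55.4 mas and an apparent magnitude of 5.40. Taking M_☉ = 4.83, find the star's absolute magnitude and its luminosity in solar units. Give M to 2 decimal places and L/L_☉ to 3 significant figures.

M ≈ 4.12; L/L_☉ ≈ 1.93

d = 1/p = 1000/55.4 mas = 18.05 pc
M = m − 5 log₁₀ d + 5 = 5.40 − 5·1.2565 + 5 = 4.118
M − M_☉ = 4.118 − 4.83 = -0.712
L/L_☉ = 10^(−0.4 × -0.712) = 1.927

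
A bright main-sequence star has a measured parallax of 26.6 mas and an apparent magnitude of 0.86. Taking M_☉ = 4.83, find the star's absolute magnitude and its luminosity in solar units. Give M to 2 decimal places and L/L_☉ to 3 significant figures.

d = 1/p = 1000/26.6 mas = 37.59 pc
M = m − 5 log₁₀ d + 5 = 0.86 − 5·1.5751 + 5 = -2.016
M − M_☉ = -2.016 − 4.83 = -6.846
L/L_☉ = 10^(−0.4 × -6.846) = 547.3

M ≈ -2.02; L/L_☉ ≈ 547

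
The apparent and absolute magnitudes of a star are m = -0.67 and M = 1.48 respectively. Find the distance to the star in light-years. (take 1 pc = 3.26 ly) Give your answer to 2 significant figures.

d ≈ 12 ly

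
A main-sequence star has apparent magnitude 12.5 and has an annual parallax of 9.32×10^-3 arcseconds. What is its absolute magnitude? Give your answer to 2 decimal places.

M ≈ 7.35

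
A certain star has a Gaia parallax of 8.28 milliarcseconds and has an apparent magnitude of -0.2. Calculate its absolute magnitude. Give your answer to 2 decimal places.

M ≈ -5.61

p = 8.28 mas = 8.28×10^-3″ → d = 1/p = 120.8 pc
5 log₁₀(d/10 pc) = 5 log₁₀(120.8) − 5 = 5.410
M = m − 5 log₁₀(d/10) = -0.2 − 5.410 = -5.610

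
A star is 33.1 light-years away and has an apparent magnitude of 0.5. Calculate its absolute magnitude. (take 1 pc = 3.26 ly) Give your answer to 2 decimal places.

M ≈ 0.47

d = 33.1 ly / 3.26 = 10.15 pc
5 log₁₀(d/10 pc) = 5 log₁₀(10.15) − 5 = 0.033
M = m − 5 log₁₀(d/10) = 0.5 − 0.033 = 0.467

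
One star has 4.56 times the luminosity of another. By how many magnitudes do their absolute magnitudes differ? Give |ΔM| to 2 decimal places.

Pogson: ΔM = −2.5 log₁₀(ratio) = −2.5 log₁₀(4.56) = −2.5 × 0.6590 = -1.647

|ΔM| ≈ 1.65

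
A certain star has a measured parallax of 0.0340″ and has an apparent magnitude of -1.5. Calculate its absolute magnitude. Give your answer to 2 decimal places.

d = 1/p = 1/0.0340″ = 29.41 pc
5 log₁₀(d/10 pc) = 5 log₁₀(29.41) − 5 = 2.343
M = m − 5 log₁₀(d/10) = -1.5 − 2.343 = -3.843

M ≈ -3.84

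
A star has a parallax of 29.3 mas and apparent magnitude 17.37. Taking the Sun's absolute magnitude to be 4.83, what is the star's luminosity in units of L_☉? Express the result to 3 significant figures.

L/L_☉ ≈ 1.12×10^-4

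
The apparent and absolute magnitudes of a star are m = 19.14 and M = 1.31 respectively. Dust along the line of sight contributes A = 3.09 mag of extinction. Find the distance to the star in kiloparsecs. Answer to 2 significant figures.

m − M = 5 log₁₀(d/10 pc) + A  ⇒  19.14 − (1.31) − 3.09 = 5 log₁₀(d/10)
14.740 = 5 log₁₀(d/10)
log₁₀ d = (m − M − A)/5 + 1 = 3.9480
d = 10^3.9480 = 8872 pc
= 8.872 kpc

d ≈ 8.9 kpc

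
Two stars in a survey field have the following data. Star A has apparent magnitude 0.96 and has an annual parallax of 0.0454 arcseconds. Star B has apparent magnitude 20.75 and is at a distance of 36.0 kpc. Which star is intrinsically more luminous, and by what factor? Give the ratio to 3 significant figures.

Star A: d = 1/p = 1/0.0454″ = 22.03 pc
Star A: M = m − 5 log₁₀ d + 5 = 0.96 − 5·1.3429 + 5 = -0.755
Star B: d = 36.0 kpc = 36000 pc
Star B: M = m − 5 log₁₀ d + 5 = 20.75 − 5·4.5563 + 5 = 2.968
ΔM = M_A − M_B = -0.755 − (2.968) = -3.723; smaller M is more luminous → Star A.
L ratio = 10^(0.4 |ΔM|) = 10^1.489 = 30.85

Star A is more luminous, by a factor of 30.9.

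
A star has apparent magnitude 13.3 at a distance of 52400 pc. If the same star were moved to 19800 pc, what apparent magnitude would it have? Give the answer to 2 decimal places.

m ≈ 11.19

Flux ∝ 1/d², so Δm = 5 log₁₀(d₂/d₁) = 5 log₁₀(19800/52400) = -2.113
m₂ = m₁ + Δm = 13.3 + (-2.113) = 11.187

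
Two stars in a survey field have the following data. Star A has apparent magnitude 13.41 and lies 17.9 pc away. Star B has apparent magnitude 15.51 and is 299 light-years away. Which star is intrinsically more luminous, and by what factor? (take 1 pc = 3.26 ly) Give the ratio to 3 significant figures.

Star B is more luminous, by a factor of 3.79.

Star A: M = m − 5 log₁₀ d + 5 = 13.41 − 5·1.2529 + 5 = 12.146
Star B: d = 299 ly / 3.26 = 91.72 pc
Star B: M = m − 5 log₁₀ d + 5 = 15.51 − 5·1.9625 + 5 = 10.698
ΔM = M_A − M_B = 12.146 − (10.698) = 1.448; smaller M is more luminous → Star B.
L ratio = 10^(0.4 |ΔM|) = 10^0.579 = 3.795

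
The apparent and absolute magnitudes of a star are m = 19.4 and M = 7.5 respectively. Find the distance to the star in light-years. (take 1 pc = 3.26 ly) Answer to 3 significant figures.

μ = m − M = 11.900
m − M = 5 log₁₀ d − 5
log₁₀ d = (m − M)/5 + 1 = 3.3800
d = 10^3.3800 = 2399 pc
= 7820 ly

d ≈ 7820 ly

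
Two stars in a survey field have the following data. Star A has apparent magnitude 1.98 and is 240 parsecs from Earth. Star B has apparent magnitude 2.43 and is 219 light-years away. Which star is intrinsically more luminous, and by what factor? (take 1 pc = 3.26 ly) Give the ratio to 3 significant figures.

Star A is more luminous, by a factor of 19.3.

Star A: M = m − 5 log₁₀ d + 5 = 1.98 − 5·2.3802 + 5 = -4.921
Star B: d = 219 ly / 3.26 = 67.18 pc
Star B: M = m − 5 log₁₀ d + 5 = 2.43 − 5·1.8272 + 5 = -1.706
ΔM = M_A − M_B = -4.921 − (-1.706) = -3.215; smaller M is more luminous → Star A.
L ratio = 10^(0.4 |ΔM|) = 10^1.286 = 19.32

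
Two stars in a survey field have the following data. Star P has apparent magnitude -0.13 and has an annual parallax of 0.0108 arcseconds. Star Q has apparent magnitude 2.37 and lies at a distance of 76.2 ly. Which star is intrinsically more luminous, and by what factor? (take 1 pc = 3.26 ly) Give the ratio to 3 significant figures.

Star P is more luminous, by a factor of 157.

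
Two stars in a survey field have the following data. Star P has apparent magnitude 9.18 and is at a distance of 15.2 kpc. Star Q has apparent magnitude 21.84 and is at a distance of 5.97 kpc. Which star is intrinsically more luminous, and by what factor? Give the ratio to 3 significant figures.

Star P is more luminous, by a factor of 751000.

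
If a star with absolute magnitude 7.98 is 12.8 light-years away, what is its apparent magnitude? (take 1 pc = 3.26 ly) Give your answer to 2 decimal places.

d = 12.8 ly / 3.26 = 3.926 pc
m = M + 5 log₁₀ d − 5 = 7.98 + 5·0.5940 − 5 = 5.950

m ≈ 5.95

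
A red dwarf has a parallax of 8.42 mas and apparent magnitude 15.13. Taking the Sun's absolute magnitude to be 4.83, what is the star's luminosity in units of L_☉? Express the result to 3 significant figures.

L/L_☉ ≈ 0.0107

d = 1/p = 1000/8.42 mas = 118.8 pc
M = m − 5 log₁₀ d + 5 = 15.13 − 5·2.0747 + 5 = 9.757
M − M_☉ = 9.757 − 4.83 = 4.927
L/L_☉ = 10^(−0.4 × 4.927) = 0.01070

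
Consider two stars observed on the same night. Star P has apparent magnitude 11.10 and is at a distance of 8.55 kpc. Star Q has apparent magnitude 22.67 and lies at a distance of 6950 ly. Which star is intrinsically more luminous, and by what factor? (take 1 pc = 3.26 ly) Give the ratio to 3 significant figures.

Star P: d = 8.55 kpc = 8550 pc
Star P: M = m − 5 log₁₀ d + 5 = 11.10 − 5·3.9320 + 5 = -3.560
Star Q: d = 6950 ly / 3.26 = 2132 pc
Star Q: M = m − 5 log₁₀ d + 5 = 22.67 − 5·3.3288 + 5 = 11.026
ΔM = M_P − M_Q = -3.560 − (11.026) = -14.586; smaller M is more luminous → Star P.
L ratio = 10^(0.4 |ΔM|) = 10^5.834 = 683000

Star P is more luminous, by a factor of 683000.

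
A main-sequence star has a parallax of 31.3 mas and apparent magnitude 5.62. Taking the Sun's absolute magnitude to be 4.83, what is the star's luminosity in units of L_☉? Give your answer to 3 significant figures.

L/L_☉ ≈ 4.93

d = 1/p = 1000/31.3 mas = 31.95 pc
M = m − 5 log₁₀ d + 5 = 5.62 − 5·1.5045 + 5 = 3.098
M − M_☉ = 3.098 − 4.83 = -1.732
L/L_☉ = 10^(−0.4 × -1.732) = 4.931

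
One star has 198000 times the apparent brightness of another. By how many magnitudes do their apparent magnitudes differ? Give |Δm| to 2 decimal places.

|Δm| ≈ 13.24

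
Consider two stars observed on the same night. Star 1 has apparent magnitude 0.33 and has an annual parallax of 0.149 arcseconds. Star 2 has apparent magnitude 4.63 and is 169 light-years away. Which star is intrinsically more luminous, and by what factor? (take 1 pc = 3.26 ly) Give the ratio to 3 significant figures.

Star 2 is more luminous, by a factor of 1.14.

Star 1: d = 1/p = 1/0.149″ = 6.711 pc
Star 1: M = m − 5 log₁₀ d + 5 = 0.33 − 5·0.8268 + 5 = 1.196
Star 2: d = 169 ly / 3.26 = 51.84 pc
Star 2: M = m − 5 log₁₀ d + 5 = 4.63 − 5·1.7147 + 5 = 1.057
ΔM = M_1 − M_2 = 1.196 − (1.057) = 0.139; smaller M is more luminous → Star 2.
L ratio = 10^(0.4 |ΔM|) = 10^0.056 = 1.137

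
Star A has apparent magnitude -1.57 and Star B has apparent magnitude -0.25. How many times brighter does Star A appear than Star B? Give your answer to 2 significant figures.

Magnitude difference = -1.32
Flux ratio = 10^(−0.4 Δm) = 10^(−0.4 × -1.32) = 10^0.528 = 3.373

3.4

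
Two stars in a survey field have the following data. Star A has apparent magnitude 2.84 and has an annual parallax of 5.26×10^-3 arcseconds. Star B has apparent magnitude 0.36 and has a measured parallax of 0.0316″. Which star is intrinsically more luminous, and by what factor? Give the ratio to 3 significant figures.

Star A is more luminous, by a factor of 3.68.

Star A: d = 1/p = 1/5.26×10^-3″ = 190.1 pc
Star A: M = m − 5 log₁₀ d + 5 = 2.84 − 5·2.2790 + 5 = -3.555
Star B: d = 1/p = 1/0.0316″ = 31.65 pc
Star B: M = m − 5 log₁₀ d + 5 = 0.36 − 5·1.5003 + 5 = -2.142
ΔM = M_A − M_B = -3.555 − (-2.142) = -1.414; smaller M is more luminous → Star A.
L ratio = 10^(0.4 |ΔM|) = 10^0.565 = 3.676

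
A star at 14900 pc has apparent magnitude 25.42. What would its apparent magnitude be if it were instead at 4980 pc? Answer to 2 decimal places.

Flux ∝ 1/d², so Δm = 5 log₁₀(d₂/d₁) = 5 log₁₀(4980/14900) = -2.380
m₂ = m₁ + Δm = 25.42 + (-2.380) = 23.040

m ≈ 23.04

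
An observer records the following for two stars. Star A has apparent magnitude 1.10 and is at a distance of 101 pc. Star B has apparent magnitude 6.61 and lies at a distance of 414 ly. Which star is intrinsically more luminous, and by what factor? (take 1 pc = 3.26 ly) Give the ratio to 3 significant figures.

Star A is more luminous, by a factor of 101.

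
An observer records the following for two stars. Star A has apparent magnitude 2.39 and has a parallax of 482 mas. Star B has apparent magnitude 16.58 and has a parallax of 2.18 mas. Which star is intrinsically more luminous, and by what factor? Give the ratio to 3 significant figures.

Star A is more luminous, by a factor of 9.70.

Star A: p = 482 mas = 0.482″ → d = 1/p = 2.075 pc
Star A: M = m − 5 log₁₀ d + 5 = 2.39 − 5·0.3170 + 5 = 5.805
Star B: p = 2.18 mas = 2.18×10^-3″ → d = 1/p = 458.7 pc
Star B: M = m − 5 log₁₀ d + 5 = 16.58 − 5·2.6615 + 5 = 8.272
ΔM = M_A − M_B = 5.805 − (8.272) = -2.467; smaller M is more luminous → Star A.
L ratio = 10^(0.4 |ΔM|) = 10^0.987 = 9.701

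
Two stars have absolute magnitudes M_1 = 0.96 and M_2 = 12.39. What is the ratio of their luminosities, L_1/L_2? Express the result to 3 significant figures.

L_1/L_2 ≈ 37300

ΔM = M_1 − M_2 = -11.43
L_1/L_2 = 10^(−0.4 ΔM) = 10^4.572 = 37330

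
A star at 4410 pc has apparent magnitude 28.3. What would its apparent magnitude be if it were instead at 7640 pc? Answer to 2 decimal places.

m ≈ 29.49

Flux ∝ 1/d², so Δm = 5 log₁₀(d₂/d₁) = 5 log₁₀(7640/4410) = 1.193
m₂ = m₁ + Δm = 28.3 + (1.193) = 29.493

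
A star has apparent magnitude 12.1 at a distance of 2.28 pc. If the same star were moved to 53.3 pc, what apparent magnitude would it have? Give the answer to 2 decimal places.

m ≈ 18.94

Flux ∝ 1/d², so Δm = 5 log₁₀(d₂/d₁) = 5 log₁₀(53.3/2.28) = 6.844
m₂ = m₁ + Δm = 12.1 + (6.844) = 18.944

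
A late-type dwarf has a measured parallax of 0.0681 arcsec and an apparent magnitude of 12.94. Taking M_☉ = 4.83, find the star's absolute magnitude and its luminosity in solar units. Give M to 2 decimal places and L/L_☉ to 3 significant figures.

M ≈ 12.11; L/L_☉ ≈ 1.23×10^-3

d = 1/p = 1/0.0681″ = 14.68 pc
M = m − 5 log₁₀ d + 5 = 12.94 − 5·1.1669 + 5 = 12.106
M − M_☉ = 12.106 − 4.83 = 7.276
L/L_☉ = 10^(−0.4 × 7.276) = 1.229×10^-3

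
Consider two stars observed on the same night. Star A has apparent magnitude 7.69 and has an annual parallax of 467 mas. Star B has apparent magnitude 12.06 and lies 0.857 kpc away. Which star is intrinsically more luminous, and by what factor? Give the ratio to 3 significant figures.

Star A: p = 467 mas = 0.467″ → d = 1/p = 2.141 pc
Star A: M = m − 5 log₁₀ d + 5 = 7.69 − 5·0.3307 + 5 = 11.037
Star B: d = 0.857 kpc = 857.0 pc
Star B: M = m − 5 log₁₀ d + 5 = 12.06 − 5·2.9330 + 5 = 2.395
ΔM = M_A − M_B = 11.037 − (2.395) = 8.641; smaller M is more luminous → Star B.
L ratio = 10^(0.4 |ΔM|) = 10^3.457 = 2862

Star B is more luminous, by a factor of 2860.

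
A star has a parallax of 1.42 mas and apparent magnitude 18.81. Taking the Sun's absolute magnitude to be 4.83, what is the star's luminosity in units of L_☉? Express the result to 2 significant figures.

d = 1/p = 1000/1.42 mas = 704.2 pc
M = m − 5 log₁₀ d + 5 = 18.81 − 5·2.8477 + 5 = 9.571
M − M_☉ = 9.571 − 4.83 = 4.741
L/L_☉ = 10^(−0.4 × 4.741) = 0.01269

L/L_☉ ≈ 0.013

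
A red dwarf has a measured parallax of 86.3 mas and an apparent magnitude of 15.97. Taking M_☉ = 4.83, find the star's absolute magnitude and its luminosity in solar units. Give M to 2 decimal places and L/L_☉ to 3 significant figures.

M ≈ 15.65; L/L_☉ ≈ 4.70×10^-5

d = 1/p = 1000/86.3 mas = 11.59 pc
M = m − 5 log₁₀ d + 5 = 15.97 − 5·1.0640 + 5 = 15.650
M − M_☉ = 15.650 − 4.83 = 10.820
L/L_☉ = 10^(−0.4 × 10.820) = 4.699×10^-5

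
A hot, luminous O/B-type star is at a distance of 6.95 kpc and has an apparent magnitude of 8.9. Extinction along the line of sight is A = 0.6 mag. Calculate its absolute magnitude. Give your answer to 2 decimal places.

M ≈ -5.91

d = 6.95 kpc = 6950 pc
5 log₁₀(d/10 pc) = 5 log₁₀(6950) − 5 = 14.210
M = m − 5 log₁₀(d/10) − A = 8.9 − 14.210 − 0.6 = -5.910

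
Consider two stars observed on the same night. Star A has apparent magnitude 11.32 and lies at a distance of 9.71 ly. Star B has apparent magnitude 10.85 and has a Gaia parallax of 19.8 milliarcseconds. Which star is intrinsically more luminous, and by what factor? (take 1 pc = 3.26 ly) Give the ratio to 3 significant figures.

Star B is more luminous, by a factor of 443.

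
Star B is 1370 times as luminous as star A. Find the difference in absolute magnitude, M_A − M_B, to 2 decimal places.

M_A − M_B ≈ 7.84

Pogson: ΔM = −2.5 log₁₀(ratio) = −2.5 log₁₀(1370) = −2.5 × 3.1367 = -7.842
Star B is brighter so has the smaller magnitude: M_A − M_B is positive.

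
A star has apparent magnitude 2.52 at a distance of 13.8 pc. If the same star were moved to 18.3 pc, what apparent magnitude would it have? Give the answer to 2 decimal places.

Flux ∝ 1/d², so Δm = 5 log₁₀(d₂/d₁) = 5 log₁₀(18.3/13.8) = 0.613
m₂ = m₁ + Δm = 2.52 + (0.613) = 3.133

m ≈ 3.13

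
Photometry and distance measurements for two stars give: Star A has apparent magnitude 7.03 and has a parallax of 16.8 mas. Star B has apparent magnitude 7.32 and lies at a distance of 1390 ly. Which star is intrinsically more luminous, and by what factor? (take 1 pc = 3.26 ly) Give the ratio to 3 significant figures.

Star A: p = 16.8 mas = 0.0168″ → d = 1/p = 59.52 pc
Star A: M = m − 5 log₁₀ d + 5 = 7.03 − 5·1.7747 + 5 = 3.157
Star B: d = 1390 ly / 3.26 = 426.4 pc
Star B: M = m − 5 log₁₀ d + 5 = 7.32 − 5·2.6298 + 5 = -0.829
ΔM = M_A − M_B = 3.157 − (-0.829) = 3.986; smaller M is more luminous → Star B.
L ratio = 10^(0.4 |ΔM|) = 10^1.594 = 39.28

Star B is more luminous, by a factor of 39.3.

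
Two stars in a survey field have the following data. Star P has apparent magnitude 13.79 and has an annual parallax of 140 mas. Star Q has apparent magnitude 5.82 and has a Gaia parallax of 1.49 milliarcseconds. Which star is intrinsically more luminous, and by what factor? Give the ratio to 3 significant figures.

Star P: p = 140 mas = 0.140″ → d = 1/p = 7.143 pc
Star P: M = m − 5 log₁₀ d + 5 = 13.79 − 5·0.8539 + 5 = 14.521
Star Q: p = 1.49 mas = 1.49×10^-3″ → d = 1/p = 671.1 pc
Star Q: M = m − 5 log₁₀ d + 5 = 5.82 − 5·2.8268 + 5 = -3.314
ΔM = M_P − M_Q = 14.521 − (-3.314) = 17.835; smaller M is more luminous → Star Q.
L ratio = 10^(0.4 |ΔM|) = 10^7.134 = 1.361×10^7

Star Q is more luminous, by a factor of 1.36×10^7.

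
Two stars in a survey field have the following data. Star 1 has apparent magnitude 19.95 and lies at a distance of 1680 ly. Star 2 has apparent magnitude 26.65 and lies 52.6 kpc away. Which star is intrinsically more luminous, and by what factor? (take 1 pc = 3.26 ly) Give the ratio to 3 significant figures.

Star 2 is more luminous, by a factor of 21.8.

Star 1: d = 1680 ly / 3.26 = 515.3 pc
Star 1: M = m − 5 log₁₀ d + 5 = 19.95 − 5·2.7121 + 5 = 11.390
Star 2: d = 52.6 kpc = 52600 pc
Star 2: M = m − 5 log₁₀ d + 5 = 26.65 − 5·4.7210 + 5 = 8.045
ΔM = M_1 − M_2 = 11.390 − (8.045) = 3.344; smaller M is more luminous → Star 2.
L ratio = 10^(0.4 |ΔM|) = 10^1.338 = 21.77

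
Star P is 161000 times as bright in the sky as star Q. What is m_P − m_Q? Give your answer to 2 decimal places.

m_P − m_Q ≈ -13.02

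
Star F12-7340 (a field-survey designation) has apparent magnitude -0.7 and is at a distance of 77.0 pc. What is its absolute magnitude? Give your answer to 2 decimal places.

5 log₁₀(d/10 pc) = 5 log₁₀(77.00) − 5 = 4.432
M = m − 5 log₁₀(d/10) = -0.7 − 4.432 = -5.132

M ≈ -5.13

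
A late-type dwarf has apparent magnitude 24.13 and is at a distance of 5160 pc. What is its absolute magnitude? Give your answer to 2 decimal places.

5 log₁₀(d/10 pc) = 5 log₁₀(5160) − 5 = 13.563
M = m − 5 log₁₀(d/10) = 24.13 − 13.563 = 10.567

M ≈ 10.57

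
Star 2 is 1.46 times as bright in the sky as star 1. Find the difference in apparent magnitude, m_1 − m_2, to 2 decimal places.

m_1 − m_2 ≈ 0.41

Pogson: Δm = −2.5 log₁₀(ratio) = −2.5 log₁₀(1.46) = −2.5 × 0.1644 = -0.411
Star 2 is brighter so has the smaller magnitude: m_1 − m_2 is positive.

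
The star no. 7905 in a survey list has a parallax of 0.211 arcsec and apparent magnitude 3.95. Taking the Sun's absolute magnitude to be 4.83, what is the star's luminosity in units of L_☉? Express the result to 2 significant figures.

L/L_☉ ≈ 0.51

d = 1/p = 1/0.211″ = 4.739 pc
M = m − 5 log₁₀ d + 5 = 3.95 − 5·0.6757 + 5 = 5.571
M − M_☉ = 5.571 − 4.83 = 0.741
L/L_☉ = 10^(−0.4 × 0.741) = 0.5052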